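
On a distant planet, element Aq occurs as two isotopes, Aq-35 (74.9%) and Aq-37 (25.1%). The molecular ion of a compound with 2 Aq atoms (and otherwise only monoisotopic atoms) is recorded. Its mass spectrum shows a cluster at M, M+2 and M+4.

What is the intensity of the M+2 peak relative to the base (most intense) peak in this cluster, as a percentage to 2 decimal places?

Term probabilities: M 0.5610, M+2 0.3760, M+4 0.0630. Base peak = M.
P(M) = C(2,0) × 0.749^2 × 0.251^0 = 1 × 0.561001 × 1.0000 = 0.561001 (base)
P(M+2) = C(2,1) × 0.749^1 × 0.251^1 = 2 × 0.7490 × 0.2510 = 0.375998
Relative intensity = 0.375998 / 0.561001 × 100 = 67.02

67.02%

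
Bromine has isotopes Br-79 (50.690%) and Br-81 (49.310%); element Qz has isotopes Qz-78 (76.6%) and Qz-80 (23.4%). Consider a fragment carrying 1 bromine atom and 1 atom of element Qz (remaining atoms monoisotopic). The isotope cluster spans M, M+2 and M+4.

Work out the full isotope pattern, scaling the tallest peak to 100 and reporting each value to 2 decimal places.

Bromine pattern (n=1): 0.5069 : 0.4931
Element Qz pattern (n=1): 0.7660 : 0.2340
Convolve the two distributions (both contribute in 2-u steps):
  M: 0.5069×0.7660 = 0.388285
  M+2: 0.5069×0.2340 + 0.4931×0.7660 = 0.496329
  M+4: 0.4931×0.2340 = 0.115385
Scale to base peak (0.496329) = 100: 78.23 : 100.00 : 23.25

78.23 : 100.00 : 23.25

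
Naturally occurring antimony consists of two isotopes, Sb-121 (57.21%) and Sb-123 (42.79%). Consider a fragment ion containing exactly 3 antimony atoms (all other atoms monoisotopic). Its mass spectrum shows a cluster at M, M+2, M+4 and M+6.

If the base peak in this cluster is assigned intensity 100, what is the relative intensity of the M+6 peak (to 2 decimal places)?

18.65

(0.5721 + 0.4279)^3 gives M 0.1872, M+2 0.4202, M+4 0.3143, M+6 0.0783; the largest is M+2.
P(M+2) = C(3,1) × 0.5721^2 × 0.4279^1 = 3 × 0.32729841 × 0.4279 = 0.420153 (base)
P(M+6) = C(3,3) × 0.5721^0 × 0.4279^3 = 1 × 1.0000 × 0.07834781 = 0.078348
Relative intensity = 0.078348 / 0.420153 × 100 = 18.65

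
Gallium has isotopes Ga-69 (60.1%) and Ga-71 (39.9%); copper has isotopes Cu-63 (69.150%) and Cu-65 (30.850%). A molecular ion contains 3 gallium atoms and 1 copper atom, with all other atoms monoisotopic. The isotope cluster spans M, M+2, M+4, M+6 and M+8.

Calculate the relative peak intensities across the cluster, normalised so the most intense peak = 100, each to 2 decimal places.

41.02 : 100.00 : 90.69 : 36.20 : 5.35

Gallium pattern (n=3): 0.2170818 : 0.4323576 : 0.2870394 : 0.0635212
Copper pattern (n=1): 0.6915 : 0.3085
Convolve the two distributions (both contribute in 2-u steps):
  M: 0.2170818×0.6915 = 0.150112
  M+2: 0.2170818×0.3085 + 0.4323576×0.6915 = 0.365945
  M+4: 0.4323576×0.3085 + 0.2870394×0.6915 = 0.331870
  M+6: 0.2870394×0.3085 + 0.0635212×0.6915 = 0.132477
  M+8: 0.0635212×0.3085 = 0.019596
Scale to base peak (0.365945) = 100: 41.02 : 100.00 : 90.69 : 36.20 : 5.35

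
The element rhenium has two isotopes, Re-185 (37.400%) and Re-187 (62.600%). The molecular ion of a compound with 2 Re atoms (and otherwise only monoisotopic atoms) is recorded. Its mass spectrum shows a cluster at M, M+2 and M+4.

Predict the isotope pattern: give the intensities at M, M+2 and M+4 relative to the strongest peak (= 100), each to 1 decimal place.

29.9 : 100.0 : 83.7

Expanding (0.37400 + 0.62600)^2:
P(M) = 0.37400^2 = 0.139876
P(M+2) = 2 × 0.37400^1 × 0.62600^1 = 0.468248
P(M+4) = 0.62600^2 = 0.391876
The M+2 peak is largest (0.468248); scaling to 100 gives 29.9 : 100.0 : 83.7.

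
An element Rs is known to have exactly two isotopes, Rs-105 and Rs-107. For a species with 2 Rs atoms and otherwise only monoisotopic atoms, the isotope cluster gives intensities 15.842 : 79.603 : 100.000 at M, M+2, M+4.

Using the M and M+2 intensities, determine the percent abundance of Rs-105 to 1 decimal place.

Write p for the Rs-105 fraction. I(M+2)/I(M) = [C(2,1)·p^1·(1−p)] / p^2 = 2·(1−p)/p = 79.603/15.842 = 5.0248
(1−p)/p = 5.0248/2 = 2.5124  ⇒  p = 1/(1 + 2.5124) = 0.2847
Rs-105: 28.5%, Rs-107: 71.5%.

28.5%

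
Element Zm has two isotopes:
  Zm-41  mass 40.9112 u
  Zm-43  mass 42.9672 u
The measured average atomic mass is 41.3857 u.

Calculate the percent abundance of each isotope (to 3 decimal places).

Zm-41: 76.921%, Zm-43: 23.079%

Let x be the fractional abundance of Zm-41; then Zm-43 has abundance 1 − x.
40.9112·x + 42.9672·(1 − x) = 41.3857
(40.9112 − 42.9672)·x = 41.3857 − 42.9672
x = -1.5815 / -2.0560 = 0.76921 → 76.921% Zm-41, 23.079% Zm-43.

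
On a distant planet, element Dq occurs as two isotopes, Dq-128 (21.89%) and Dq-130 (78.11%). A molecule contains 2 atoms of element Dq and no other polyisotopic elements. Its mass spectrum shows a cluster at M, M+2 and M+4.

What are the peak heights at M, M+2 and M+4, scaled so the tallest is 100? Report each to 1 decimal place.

Expanding (0.2189 + 0.7811)^2:
P(M) = 0.2189^2 = 0.047917
P(M+2) = 2 × 0.2189^1 × 0.7811^1 = 0.341966
P(M+4) = 0.7811^2 = 0.610117
The M+4 peak is largest (0.610117); scaling to 100 gives 7.9 : 56.0 : 100.0.

7.9 : 56.0 : 100.0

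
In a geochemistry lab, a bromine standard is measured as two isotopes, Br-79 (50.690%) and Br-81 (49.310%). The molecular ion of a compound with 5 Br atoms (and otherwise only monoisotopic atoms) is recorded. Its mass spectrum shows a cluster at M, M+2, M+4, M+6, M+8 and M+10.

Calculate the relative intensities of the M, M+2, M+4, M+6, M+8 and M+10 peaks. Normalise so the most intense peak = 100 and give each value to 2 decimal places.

Each Br atom is independently Br-79 (p = 0.50690) or Br-81 (q = 0.49310); the cluster is the binomial expansion (p + q)^5.
P(M) = 0.50690^5 = 0.033467
P(M+2) = 5 × 0.50690^4 × 0.49310^1 = 0.162777
P(M+4) = 10 × 0.50690^3 × 0.49310^2 = 0.316692
P(M+6) = 10 × 0.50690^2 × 0.49310^3 = 0.308070
P(M+8) = 5 × 0.50690^1 × 0.49310^4 = 0.149842
P(M+10) = 0.49310^5 = 0.029152
The M+4 peak is largest (0.316692); scaling to 100 gives 10.57 : 51.40 : 100.00 : 97.28 : 47.31 : 9.21.

10.57 : 51.40 : 100.00 : 97.28 : 47.31 : 9.21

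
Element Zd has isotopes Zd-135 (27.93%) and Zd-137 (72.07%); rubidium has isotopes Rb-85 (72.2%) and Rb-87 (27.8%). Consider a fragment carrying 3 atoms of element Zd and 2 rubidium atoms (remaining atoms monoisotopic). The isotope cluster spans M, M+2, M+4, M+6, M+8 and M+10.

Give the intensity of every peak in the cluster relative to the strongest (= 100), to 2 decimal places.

Element Zd pattern (n=3): 0.02178777 : 0.16866216 : 0.43521237 : 0.3743377
Rubidium pattern (n=2): 0.521284 : 0.401432 : 0.077284
Convolve the two distributions (both contribute in 2-u steps):
  M: 0.02178777×0.521284 = 0.011358
  M+2: 0.02178777×0.401432 + 0.16866216×0.521284 = 0.096667
  M+4: 0.02178777×0.077284 + 0.16866216×0.401432 + 0.43521237×0.521284 = 0.296259
  M+6: 0.16866216×0.077284 + 0.43521237×0.401432 + 0.3743377×0.521284 = 0.382879
  M+8: 0.43521237×0.077284 + 0.3743377×0.401432 = 0.183906
  M+10: 0.3743377×0.077284 = 0.028930
Scale to base peak (0.382879) = 100: 2.97 : 25.25 : 77.38 : 100.00 : 48.03 : 7.56

2.97 : 25.25 : 77.38 : 100.00 : 48.03 : 7.56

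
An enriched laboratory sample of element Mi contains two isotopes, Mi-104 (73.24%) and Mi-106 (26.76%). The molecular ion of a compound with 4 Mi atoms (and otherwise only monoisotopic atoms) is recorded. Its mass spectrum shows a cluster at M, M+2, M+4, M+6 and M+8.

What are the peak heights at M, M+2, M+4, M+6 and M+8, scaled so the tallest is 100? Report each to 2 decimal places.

Expanding (0.7324 + 0.2676)^4:
P(M) = 0.7324^4 = 0.287735
P(M+2) = 4 × 0.7324^3 × 0.2676^1 = 0.420524
P(M+4) = 6 × 0.7324^2 × 0.2676^2 = 0.230473
P(M+6) = 4 × 0.7324^1 × 0.2676^3 = 0.056139
P(M+8) = 0.2676^4 = 0.005128
The M+2 peak is largest (0.420524); scaling to 100 gives 68.42 : 100.00 : 54.81 : 13.35 : 1.22.

68.42 : 100.00 : 54.81 : 13.35 : 1.22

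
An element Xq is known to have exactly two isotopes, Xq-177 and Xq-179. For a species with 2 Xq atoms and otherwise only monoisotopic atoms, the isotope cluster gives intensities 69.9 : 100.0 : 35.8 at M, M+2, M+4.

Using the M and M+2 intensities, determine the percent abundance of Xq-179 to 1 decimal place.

41.7%

If p is the fraction of Xq that is Xq-177, then I(M+2)/I(M) = [C(2,1)·p^1·(1−p)] / p^2 = 2·(1−p)/p = 100.0/69.9 = 1.4306
(1−p)/p = 1.4306/2 = 0.7153  ⇒  p = 1/(1 + 0.7153) = 0.5830
Xq-177: 58.3%, Xq-179: 41.7%.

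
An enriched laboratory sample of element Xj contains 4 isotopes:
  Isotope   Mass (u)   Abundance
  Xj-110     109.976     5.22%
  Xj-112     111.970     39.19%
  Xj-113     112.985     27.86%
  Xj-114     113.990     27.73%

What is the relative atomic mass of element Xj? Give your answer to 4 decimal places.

112.7088 u

The abundance-weighted mean is 0.0522 × 109.976 + 0.3919 × 111.970 + 0.2786 × 112.985 + 0.2773 × 113.990
= 5.74075 + 43.88104 + 31.47762 + 31.60943 = 112.70884 u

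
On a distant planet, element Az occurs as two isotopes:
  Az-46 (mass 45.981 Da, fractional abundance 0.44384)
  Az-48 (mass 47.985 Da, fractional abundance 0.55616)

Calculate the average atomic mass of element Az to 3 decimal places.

47.096 Da

The abundance-weighted mean is 0.44384 × 45.981 + 0.55616 × 47.985
= 20.4082 + 26.6873 = 47.0955 Da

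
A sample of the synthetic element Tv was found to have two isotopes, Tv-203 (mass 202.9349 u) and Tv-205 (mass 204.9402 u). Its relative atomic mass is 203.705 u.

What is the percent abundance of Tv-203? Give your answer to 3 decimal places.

61.597%

With x = fraction of Tv-203 (so Tv-205 is 1 − x):
202.9349·x + 204.9402·(1 − x) = 203.705
(202.9349 − 204.9402)·x = 203.705 − 204.9402
x = -1.2352 / -2.0053 = 0.61597 → 61.597% Tv-203, 38.403% Tv-205.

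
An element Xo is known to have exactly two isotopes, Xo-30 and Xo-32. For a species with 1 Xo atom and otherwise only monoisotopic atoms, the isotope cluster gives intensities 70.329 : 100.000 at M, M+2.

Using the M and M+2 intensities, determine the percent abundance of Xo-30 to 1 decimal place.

Let p = fractional abundance of Xo-30. I(M+2)/I(M) = [C(1,1)·p^0·(1−p)] / p^1 = 1·(1−p)/p = 100.000/70.329 = 1.4219
(1−p)/p = 1.4219/1 = 1.4219  ⇒  p = 1/(1 + 1.4219) = 0.4129
Xo-30: 41.3%, Xo-32: 58.7%.

41.3%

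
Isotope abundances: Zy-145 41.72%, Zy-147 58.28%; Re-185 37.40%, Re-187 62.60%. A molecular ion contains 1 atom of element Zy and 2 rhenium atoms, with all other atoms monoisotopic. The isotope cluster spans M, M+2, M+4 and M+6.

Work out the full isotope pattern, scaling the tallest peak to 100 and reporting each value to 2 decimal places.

Element Zy pattern (n=1): 0.4172 : 0.5828
Rhenium pattern (n=2): 0.139876 : 0.468248 : 0.391876
Convolve the two distributions (both contribute in 2-u steps):
  M: 0.4172×0.139876 = 0.058356
  M+2: 0.4172×0.468248 + 0.5828×0.139876 = 0.276873
  M+4: 0.4172×0.391876 + 0.5828×0.468248 = 0.436386
  M+6: 0.5828×0.391876 = 0.228385
Scale to base peak (0.436386) = 100: 13.37 : 63.45 : 100.00 : 52.34

13.37 : 63.45 : 100.00 : 52.34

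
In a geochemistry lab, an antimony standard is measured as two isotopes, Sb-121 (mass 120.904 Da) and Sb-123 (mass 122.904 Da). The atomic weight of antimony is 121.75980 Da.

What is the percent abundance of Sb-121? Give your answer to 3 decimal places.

57.210%

Let x be the fractional abundance of Sb-121; then Sb-123 has abundance 1 − x.
120.904·x + 122.904·(1 − x) = 121.75980
(120.904 − 122.904)·x = 121.75980 − 122.904
x = -1.14420 / -2.000 = 0.57210 → 57.210% Sb-121, 42.790% Sb-123.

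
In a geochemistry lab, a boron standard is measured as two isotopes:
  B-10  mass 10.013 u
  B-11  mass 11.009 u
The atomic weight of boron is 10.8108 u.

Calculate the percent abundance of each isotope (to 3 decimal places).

With x = fraction of B-10 (so B-11 is 1 − x):
10.013·x + 11.009·(1 − x) = 10.8108
(10.013 − 11.009)·x = 10.8108 − 11.009
x = -0.1982 / -0.996 = 0.19900 → 19.900% B-10, 80.100% B-11.

B-10: 19.900%, B-11: 80.100%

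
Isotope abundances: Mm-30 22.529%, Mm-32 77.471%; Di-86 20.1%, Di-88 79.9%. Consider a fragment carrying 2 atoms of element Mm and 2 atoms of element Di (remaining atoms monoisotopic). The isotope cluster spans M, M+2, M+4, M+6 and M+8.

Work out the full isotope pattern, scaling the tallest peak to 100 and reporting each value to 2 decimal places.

Element Mm pattern (n=2): 0.05075558 : 0.34906883 : 0.60017558
Element Di pattern (n=2): 0.040401 : 0.321198 : 0.638401
Convolve the two distributions (both contribute in 2-u steps):
  M: 0.05075558×0.040401 = 0.002051
  M+2: 0.05075558×0.321198 + 0.34906883×0.040401 = 0.030405
  M+4: 0.05075558×0.638401 + 0.34906883×0.321198 + 0.60017558×0.040401 = 0.168770
  M+6: 0.34906883×0.638401 + 0.60017558×0.321198 = 0.415621
  M+8: 0.60017558×0.638401 = 0.383153
Scale to base peak (0.415621) = 100: 0.49 : 7.32 : 40.61 : 100.00 : 92.19

0.49 : 7.32 : 40.61 : 100.00 : 92.19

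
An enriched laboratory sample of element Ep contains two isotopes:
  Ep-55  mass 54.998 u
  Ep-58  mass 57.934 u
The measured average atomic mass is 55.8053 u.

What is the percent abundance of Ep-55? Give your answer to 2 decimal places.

Let x be the fractional abundance of Ep-55; then Ep-58 has abundance 1 − x.
54.998·x + 57.934·(1 − x) = 55.8053
(54.998 − 57.934)·x = 55.8053 − 57.934
x = -2.1287 / -2.936 = 0.72503 → 72.50% Ep-55, 27.50% Ep-58.

72.50%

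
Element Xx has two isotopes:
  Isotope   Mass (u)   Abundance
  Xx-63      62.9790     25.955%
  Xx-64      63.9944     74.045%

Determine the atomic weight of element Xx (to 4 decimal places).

63.7309 u

Average mass = Σ (abundance × isotope mass) = 0.25955 × 62.9790 + 0.74045 × 63.9944
= 16.34620 + 47.38465 = 63.73085 u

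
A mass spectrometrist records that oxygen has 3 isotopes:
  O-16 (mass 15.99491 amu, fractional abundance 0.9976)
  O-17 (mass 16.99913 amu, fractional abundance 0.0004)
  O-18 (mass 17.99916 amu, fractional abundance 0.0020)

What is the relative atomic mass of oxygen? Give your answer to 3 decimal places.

15.999 amu

Weight each isotope mass by its fractional abundance: 0.9976 × 15.99491 + 0.0004 × 16.99913 + 0.0020 × 17.99916
= 15.956522 + 0.006800 + 0.035998 = 15.999320 amu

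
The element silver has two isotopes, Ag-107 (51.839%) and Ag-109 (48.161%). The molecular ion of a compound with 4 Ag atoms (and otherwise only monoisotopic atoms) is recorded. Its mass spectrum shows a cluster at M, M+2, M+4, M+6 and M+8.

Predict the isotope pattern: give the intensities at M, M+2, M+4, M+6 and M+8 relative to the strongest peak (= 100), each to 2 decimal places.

19.31 : 71.76 : 100.00 : 61.94 : 14.39

Expanding (0.51839 + 0.48161)^4:
P(M) = 0.51839^4 = 0.072215
P(M+2) = 4 × 0.51839^3 × 0.48161^1 = 0.268365
P(M+4) = 6 × 0.51839^2 × 0.48161^2 = 0.373986
P(M+6) = 4 × 0.51839^1 × 0.48161^3 = 0.231634
P(M+8) = 0.48161^4 = 0.053800
The M+4 peak is largest (0.373986); scaling to 100 gives 19.31 : 71.76 : 100.00 : 61.94 : 14.39.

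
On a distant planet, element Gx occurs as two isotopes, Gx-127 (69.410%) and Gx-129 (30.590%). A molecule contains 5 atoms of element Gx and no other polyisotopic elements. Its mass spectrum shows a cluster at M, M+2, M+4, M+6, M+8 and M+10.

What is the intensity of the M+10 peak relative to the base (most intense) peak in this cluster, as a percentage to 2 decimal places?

0.75%

Binomial terms of (0.69410 + 0.30590)^5: M 0.1611, M+2 0.3550, M+4 0.3129, M+6 0.1379, M+8 0.0304, M+10 0.0027 → M+2 is the base peak.
P(M+2) = C(5,1) × 0.69410^4 × 0.30590^1 = 5 × 0.23210697 × 0.3059 = 0.355008 (base)
P(M+10) = C(5,5) × 0.69410^0 × 0.30590^5 = 1 × 1.0000 × 0.00267854 = 0.002679
Relative intensity = 0.002679 / 0.355008 × 100 = 0.75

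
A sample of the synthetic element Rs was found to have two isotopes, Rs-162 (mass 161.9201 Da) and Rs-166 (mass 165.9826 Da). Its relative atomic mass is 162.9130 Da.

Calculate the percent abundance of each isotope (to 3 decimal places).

Rs-162: 75.559%, Rs-166: 24.441%

Writing the weighted mean with unknown fraction x of Rs-162:
161.9201·x + 165.9826·(1 − x) = 162.9130
(161.9201 − 165.9826)·x = 162.9130 − 165.9826
x = -3.0696 / -4.0625 = 0.75559 → 75.559% Rs-162, 24.441% Rs-166.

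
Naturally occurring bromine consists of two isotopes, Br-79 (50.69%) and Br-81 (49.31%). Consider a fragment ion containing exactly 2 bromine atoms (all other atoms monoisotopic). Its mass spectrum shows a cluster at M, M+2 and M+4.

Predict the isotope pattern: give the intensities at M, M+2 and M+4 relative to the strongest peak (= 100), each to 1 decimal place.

51.4 : 100.0 : 48.6

Each Br atom is independently Br-79 (p = 0.5069) or Br-81 (q = 0.4931); the cluster is the binomial expansion (p + q)^2.
P(M) = 0.5069^2 = 0.256948
P(M+2) = 2 × 0.5069^1 × 0.4931^1 = 0.499905
P(M+4) = 0.4931^2 = 0.243148
The M+2 peak is largest (0.499905); scaling to 100 gives 51.4 : 100.0 : 48.6.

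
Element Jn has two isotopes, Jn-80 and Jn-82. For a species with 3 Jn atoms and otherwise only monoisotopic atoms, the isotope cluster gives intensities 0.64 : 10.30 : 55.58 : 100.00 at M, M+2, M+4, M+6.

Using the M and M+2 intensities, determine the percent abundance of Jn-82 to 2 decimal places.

If p is the fraction of Jn that is Jn-80, then I(M+2)/I(M) = [C(3,1)·p^2·(1−p)] / p^3 = 3·(1−p)/p = 10.30/0.64 = 16.0938
(1−p)/p = 16.0938/3 = 5.3646  ⇒  p = 1/(1 + 5.3646) = 0.1571
Jn-80: 15.71%, Jn-82: 84.29%.

84.29%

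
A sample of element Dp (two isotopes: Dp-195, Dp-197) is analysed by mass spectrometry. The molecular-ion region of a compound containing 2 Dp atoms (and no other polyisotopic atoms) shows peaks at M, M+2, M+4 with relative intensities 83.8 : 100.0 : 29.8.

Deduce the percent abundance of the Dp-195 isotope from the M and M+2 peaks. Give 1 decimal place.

Write p for the Dp-195 fraction. I(M+2)/I(M) = [C(2,1)·p^1·(1−p)] / p^2 = 2·(1−p)/p = 100.0/83.8 = 1.1933
(1−p)/p = 1.1933/2 = 0.5967  ⇒  p = 1/(1 + 0.5967) = 0.6263
Dp-195: 62.6%, Dp-197: 37.4%.

62.6%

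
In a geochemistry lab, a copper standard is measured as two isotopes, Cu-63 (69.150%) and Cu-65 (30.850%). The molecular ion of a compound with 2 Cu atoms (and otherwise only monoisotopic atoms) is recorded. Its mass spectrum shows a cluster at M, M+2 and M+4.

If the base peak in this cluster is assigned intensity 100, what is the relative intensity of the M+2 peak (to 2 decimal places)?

89.23

Term probabilities: M 0.4782, M+2 0.4267, M+4 0.0952. Base peak = M.
P(M) = C(2,0) × 0.69150^2 × 0.30850^0 = 1 × 0.47817225 × 1.0000 = 0.478172 (base)
P(M+2) = C(2,1) × 0.69150^1 × 0.30850^1 = 2 × 0.6915 × 0.3085 = 0.426656
Relative intensity = 0.426656 / 0.478172 × 100 = 89.23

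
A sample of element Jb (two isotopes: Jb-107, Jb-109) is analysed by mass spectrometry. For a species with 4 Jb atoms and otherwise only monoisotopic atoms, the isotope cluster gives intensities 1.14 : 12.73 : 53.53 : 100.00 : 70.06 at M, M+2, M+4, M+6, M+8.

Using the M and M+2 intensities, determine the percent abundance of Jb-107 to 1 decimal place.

Let p = fractional abundance of Jb-107. I(M+2)/I(M) = [C(4,1)·p^3·(1−p)] / p^4 = 4·(1−p)/p = 12.73/1.14 = 11.1667
(1−p)/p = 11.1667/4 = 2.7917  ⇒  p = 1/(1 + 2.7917) = 0.2637
Jb-107: 26.4%, Jb-109: 73.6%.

26.4%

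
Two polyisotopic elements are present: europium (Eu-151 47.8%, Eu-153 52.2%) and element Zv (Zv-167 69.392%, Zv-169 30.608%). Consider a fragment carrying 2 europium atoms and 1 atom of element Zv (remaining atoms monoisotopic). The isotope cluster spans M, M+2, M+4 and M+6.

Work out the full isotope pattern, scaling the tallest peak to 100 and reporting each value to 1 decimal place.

Europium pattern (n=2): 0.228484 : 0.499032 : 0.272484
Element Zv pattern (n=1): 0.69392 : 0.30608
Convolve the two distributions (both contribute in 2-u steps):
  M: 0.228484×0.69392 = 0.158550
  M+2: 0.228484×0.30608 + 0.499032×0.69392 = 0.416223
  M+4: 0.499032×0.30608 + 0.272484×0.69392 = 0.341826
  M+6: 0.272484×0.30608 = 0.083402
Scale to base peak (0.416223) = 100: 38.1 : 100.0 : 82.1 : 20.0

38.1 : 100.0 : 82.1 : 20.0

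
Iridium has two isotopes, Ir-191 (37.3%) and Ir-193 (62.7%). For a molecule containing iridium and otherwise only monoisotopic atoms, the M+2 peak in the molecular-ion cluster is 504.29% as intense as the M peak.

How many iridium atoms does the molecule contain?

For n independent Ir atoms, I(M+2)/I(M) = n · (abundance Ir-193) / (abundance Ir-191) = n · 0.627/0.373.
n = 5.0429 × 0.373/0.627 = 3.00 ≈ 3

3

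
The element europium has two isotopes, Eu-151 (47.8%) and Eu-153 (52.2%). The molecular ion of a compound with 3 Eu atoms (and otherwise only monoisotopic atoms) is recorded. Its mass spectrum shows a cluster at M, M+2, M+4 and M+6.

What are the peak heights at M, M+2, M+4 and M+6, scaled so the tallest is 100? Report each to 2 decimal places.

Expanding (0.478 + 0.522)^3:
P(M) = 0.478^3 = 0.109215
P(M+2) = 3 × 0.478^2 × 0.522^1 = 0.357806
P(M+4) = 3 × 0.478^1 × 0.522^2 = 0.390742
P(M+6) = 0.522^3 = 0.142237
The M+4 peak is largest (0.390742); scaling to 100 gives 27.95 : 91.57 : 100.00 : 36.40.

27.95 : 91.57 : 100.00 : 36.40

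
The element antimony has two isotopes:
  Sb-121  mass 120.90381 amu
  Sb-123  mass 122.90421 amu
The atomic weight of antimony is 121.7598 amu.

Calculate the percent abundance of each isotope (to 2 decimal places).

Let x be the fractional abundance of Sb-121; then Sb-123 has abundance 1 − x.
120.90381·x + 122.90421·(1 − x) = 121.7598
(120.90381 − 122.90421)·x = 121.7598 − 122.90421
x = -1.14441 / -2.00040 = 0.57209 → 57.21% Sb-121, 42.79% Sb-123.

Sb-121: 57.21%, Sb-123: 42.79%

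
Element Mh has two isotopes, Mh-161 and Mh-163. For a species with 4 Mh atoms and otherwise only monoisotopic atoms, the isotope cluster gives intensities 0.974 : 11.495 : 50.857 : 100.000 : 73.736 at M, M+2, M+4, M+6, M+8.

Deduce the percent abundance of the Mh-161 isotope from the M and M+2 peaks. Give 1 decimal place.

Let p = fractional abundance of Mh-161. I(M+2)/I(M) = [C(4,1)·p^3·(1−p)] / p^4 = 4·(1−p)/p = 11.495/0.974 = 11.8018
(1−p)/p = 11.8018/4 = 2.9505  ⇒  p = 1/(1 + 2.9505) = 0.2531
Mh-161: 25.3%, Mh-163: 74.7%.

25.3%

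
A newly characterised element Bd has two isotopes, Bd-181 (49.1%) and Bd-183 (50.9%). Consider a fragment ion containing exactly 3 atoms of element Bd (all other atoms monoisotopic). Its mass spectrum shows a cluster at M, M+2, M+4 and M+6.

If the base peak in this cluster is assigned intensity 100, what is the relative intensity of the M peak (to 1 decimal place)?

(0.491 + 0.509)^3 gives M 0.1184, M+2 0.3681, M+4 0.3816, M+6 0.1319; the largest is M+4.
P(M+4) = C(3,2) × 0.491^1 × 0.509^2 = 3 × 0.4910 × 0.259081 = 0.381626 (base)
P(M) = C(3,0) × 0.491^3 × 0.509^0 = 1 × 0.11837077 × 1.0000 = 0.118371
Relative intensity = 0.118371 / 0.381626 × 100 = 31.0

31.0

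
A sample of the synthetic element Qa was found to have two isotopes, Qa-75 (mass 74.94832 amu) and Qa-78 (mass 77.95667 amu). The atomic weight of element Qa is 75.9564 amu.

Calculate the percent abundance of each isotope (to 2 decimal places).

Qa-75: 66.49%, Qa-78: 33.51%

Let x be the fractional abundance of Qa-75; then Qa-78 has abundance 1 − x.
74.94832·x + 77.95667·(1 − x) = 75.9564
(74.94832 − 77.95667)·x = 75.9564 − 77.95667
x = -2.00027 / -3.00835 = 0.66491 → 66.49% Qa-75, 33.51% Qa-78.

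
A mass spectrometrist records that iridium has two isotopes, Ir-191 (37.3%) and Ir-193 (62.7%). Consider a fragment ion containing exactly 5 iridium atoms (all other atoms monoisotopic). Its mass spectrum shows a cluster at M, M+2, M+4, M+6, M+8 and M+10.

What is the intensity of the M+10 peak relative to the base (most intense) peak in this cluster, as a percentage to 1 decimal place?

28.3%

Term probabilities: M 0.0072, M+2 0.0607, M+4 0.2040, M+6 0.3429, M+8 0.2882, M+10 0.0969. Base peak = M+6.
P(M+6) = C(5,3) × 0.373^2 × 0.627^3 = 10 × 0.139129 × 0.24649188 = 0.342942 (base)
P(M+10) = C(5,5) × 0.373^0 × 0.627^5 = 1 × 1.0000 × 0.09690311 = 0.096903
Relative intensity = 0.096903 / 0.342942 × 100 = 28.3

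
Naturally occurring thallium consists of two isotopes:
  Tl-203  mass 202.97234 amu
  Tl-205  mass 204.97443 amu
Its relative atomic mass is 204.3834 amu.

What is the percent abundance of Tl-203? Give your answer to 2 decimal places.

29.52%

With x = fraction of Tl-203 (so Tl-205 is 1 − x):
202.97234·x + 204.97443·(1 − x) = 204.3834
(202.97234 − 204.97443)·x = 204.3834 − 204.97443
x = -0.59103 / -2.00209 = 0.29521 → 29.52% Tl-203, 70.48% Tl-205.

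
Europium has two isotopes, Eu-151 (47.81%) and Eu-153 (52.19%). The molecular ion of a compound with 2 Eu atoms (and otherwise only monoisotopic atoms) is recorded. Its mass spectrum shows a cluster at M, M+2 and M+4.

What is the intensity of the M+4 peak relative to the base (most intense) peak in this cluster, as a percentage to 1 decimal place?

54.6%

Term probabilities: M 0.2286, M+2 0.4990, M+4 0.2724. Base peak = M+2.
P(M+2) = C(2,1) × 0.4781^1 × 0.5219^1 = 2 × 0.4781 × 0.5219 = 0.499041 (base)
P(M+4) = C(2,2) × 0.4781^0 × 0.5219^2 = 1 × 1.0000 × 0.27237961 = 0.272380
Relative intensity = 0.272380 / 0.499041 × 100 = 54.6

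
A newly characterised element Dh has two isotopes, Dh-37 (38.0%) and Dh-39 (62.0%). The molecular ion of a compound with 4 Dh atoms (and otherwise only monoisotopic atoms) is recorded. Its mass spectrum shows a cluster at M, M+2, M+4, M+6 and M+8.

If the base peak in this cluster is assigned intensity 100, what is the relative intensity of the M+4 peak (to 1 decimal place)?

(0.380 + 0.620)^4 gives M 0.0209, M+2 0.1361, M+4 0.3330, M+6 0.3623, M+8 0.1478; the largest is M+6.
P(M+6) = C(4,3) × 0.380^1 × 0.620^3 = 4 × 0.3800 × 0.238328 = 0.362259 (base)
P(M+4) = C(4,2) × 0.380^2 × 0.620^2 = 6 × 0.1444 × 0.3844 = 0.333044
Relative intensity = 0.333044 / 0.362259 × 100 = 91.9

91.9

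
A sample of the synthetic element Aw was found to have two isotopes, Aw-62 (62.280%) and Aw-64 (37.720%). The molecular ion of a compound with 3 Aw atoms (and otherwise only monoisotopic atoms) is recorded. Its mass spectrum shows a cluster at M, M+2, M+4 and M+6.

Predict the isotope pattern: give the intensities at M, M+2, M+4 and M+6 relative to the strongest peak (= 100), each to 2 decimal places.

Expanding (0.62280 + 0.37720)^3:
P(M) = 0.62280^3 = 0.241572
P(M+2) = 3 × 0.62280^2 × 0.37720^1 = 0.438925
P(M+4) = 3 × 0.62280^1 × 0.37720^2 = 0.265836
P(M+6) = 0.37720^3 = 0.053668
The M+2 peak is largest (0.438925); scaling to 100 gives 55.04 : 100.00 : 60.57 : 12.23.

55.04 : 100.00 : 60.57 : 12.23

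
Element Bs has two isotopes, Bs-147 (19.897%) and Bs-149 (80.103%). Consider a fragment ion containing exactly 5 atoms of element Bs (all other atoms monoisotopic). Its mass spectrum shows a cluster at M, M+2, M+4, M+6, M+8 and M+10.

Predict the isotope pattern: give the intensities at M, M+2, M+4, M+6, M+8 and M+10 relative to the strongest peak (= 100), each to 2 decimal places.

0.08 : 1.53 : 12.34 : 49.68 : 100.00 : 80.52

Expanding (0.19897 + 0.80103)^5:
P(M) = 0.19897^5 = 0.000312
P(M+2) = 5 × 0.19897^4 × 0.80103^1 = 0.006277
P(M+4) = 10 × 0.19897^3 × 0.80103^2 = 0.050543
P(M+6) = 10 × 0.19897^2 × 0.80103^3 = 0.203480
P(M+8) = 5 × 0.19897^1 × 0.80103^4 = 0.409593
P(M+10) = 0.80103^5 = 0.329795
The M+8 peak is largest (0.409593); scaling to 100 gives 0.08 : 1.53 : 12.34 : 49.68 : 100.00 : 80.52.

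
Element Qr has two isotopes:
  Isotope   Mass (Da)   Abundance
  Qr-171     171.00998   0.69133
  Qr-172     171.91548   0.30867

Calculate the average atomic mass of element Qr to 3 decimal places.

171.289 Da

Average mass = Σ (abundance × isotope mass) = 0.69133 × 171.00998 + 0.30867 × 171.91548
= 118.224329 + 53.065151 = 171.289480 Da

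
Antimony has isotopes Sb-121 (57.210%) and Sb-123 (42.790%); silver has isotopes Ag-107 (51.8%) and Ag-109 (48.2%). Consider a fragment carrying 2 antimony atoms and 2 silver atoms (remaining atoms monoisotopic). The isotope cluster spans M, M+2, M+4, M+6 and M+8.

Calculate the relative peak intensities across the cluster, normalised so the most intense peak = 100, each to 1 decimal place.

23.8 : 79.8 : 100.0 : 55.5 : 11.5

Antimony pattern (n=2): 0.32729841 : 0.48960318 : 0.18309841
Silver pattern (n=2): 0.268324 : 0.499352 : 0.232324
Convolve the two distributions (both contribute in 2-u steps):
  M: 0.32729841×0.268324 = 0.087822
  M+2: 0.32729841×0.499352 + 0.48960318×0.268324 = 0.294809
  M+4: 0.32729841×0.232324 + 0.48960318×0.499352 + 0.18309841×0.268324 = 0.369653
  M+6: 0.48960318×0.232324 + 0.18309841×0.499352 = 0.205177
  M+8: 0.18309841×0.232324 = 0.042538
Scale to base peak (0.369653) = 100: 23.8 : 79.8 : 100.0 : 55.5 : 11.5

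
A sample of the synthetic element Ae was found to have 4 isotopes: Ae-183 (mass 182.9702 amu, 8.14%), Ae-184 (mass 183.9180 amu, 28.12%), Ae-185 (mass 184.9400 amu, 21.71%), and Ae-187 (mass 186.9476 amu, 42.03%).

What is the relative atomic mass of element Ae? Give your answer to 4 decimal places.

185.3361 amu

Weight each isotope mass by its fractional abundance: 0.0814 × 182.9702 + 0.2812 × 183.9180 + 0.2171 × 184.9400 + 0.4203 × 186.9476
= 14.89377 + 51.71774 + 40.15047 + 78.57408 = 185.33606 amu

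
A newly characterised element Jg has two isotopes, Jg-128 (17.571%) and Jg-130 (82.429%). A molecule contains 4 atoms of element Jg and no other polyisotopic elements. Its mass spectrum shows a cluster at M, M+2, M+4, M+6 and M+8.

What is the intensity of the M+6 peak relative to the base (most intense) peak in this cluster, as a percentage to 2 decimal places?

85.27%

Binomial terms of (0.17571 + 0.82429)^4: M 0.0010, M+2 0.0179, M+4 0.1259, M+6 0.3936, M+8 0.4617 → M+8 is the base peak.
P(M+8) = C(4,4) × 0.17571^0 × 0.82429^4 = 1 × 1.0000 × 0.46165774 = 0.461658 (base)
P(M+6) = C(4,3) × 0.17571^1 × 0.82429^3 = 4 × 0.17571 × 0.56006714 = 0.393638
Relative intensity = 0.393638 / 0.461658 × 100 = 85.27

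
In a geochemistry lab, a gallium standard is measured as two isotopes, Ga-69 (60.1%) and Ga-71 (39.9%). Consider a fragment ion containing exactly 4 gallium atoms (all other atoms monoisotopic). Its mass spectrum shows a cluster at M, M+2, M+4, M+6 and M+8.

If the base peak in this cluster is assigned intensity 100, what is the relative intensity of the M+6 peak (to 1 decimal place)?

(0.601 + 0.399)^4 gives M 0.1305, M+2 0.3465, M+4 0.3450, M+6 0.1527, M+8 0.0253; the largest is M+2.
P(M+2) = C(4,1) × 0.601^3 × 0.399^1 = 4 × 0.2170818 × 0.3990 = 0.346463 (base)
P(M+6) = C(4,3) × 0.601^1 × 0.399^3 = 4 × 0.6010 × 0.0635212 = 0.152705
Relative intensity = 0.152705 / 0.346463 × 100 = 44.1

44.1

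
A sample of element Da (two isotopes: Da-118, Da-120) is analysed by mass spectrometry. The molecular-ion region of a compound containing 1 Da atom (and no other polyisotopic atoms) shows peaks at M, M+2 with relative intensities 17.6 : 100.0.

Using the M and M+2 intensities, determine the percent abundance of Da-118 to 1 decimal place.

15.0%

If p is the fraction of Da that is Da-118, then I(M+2)/I(M) = [C(1,1)·p^0·(1−p)] / p^1 = 1·(1−p)/p = 100.0/17.6 = 5.6818
(1−p)/p = 5.6818/1 = 5.6818  ⇒  p = 1/(1 + 5.6818) = 0.1497
Da-118: 15.0%, Da-120: 85.0%.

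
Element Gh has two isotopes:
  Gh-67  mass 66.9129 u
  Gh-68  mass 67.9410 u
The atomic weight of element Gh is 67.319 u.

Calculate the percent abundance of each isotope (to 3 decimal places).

Writing the weighted mean with unknown fraction x of Gh-67:
66.9129·x + 67.9410·(1 − x) = 67.319
(66.9129 − 67.9410)·x = 67.319 − 67.9410
x = -0.6220 / -1.0281 = 0.60500 → 60.500% Gh-67, 39.500% Gh-68.

Gh-67: 60.500%, Gh-68: 39.500%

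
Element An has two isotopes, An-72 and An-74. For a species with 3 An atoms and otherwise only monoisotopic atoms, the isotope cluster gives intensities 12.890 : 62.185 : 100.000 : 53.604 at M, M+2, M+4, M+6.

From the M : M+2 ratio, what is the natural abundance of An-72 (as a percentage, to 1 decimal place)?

38.3%

Write p for the An-72 fraction. I(M+2)/I(M) = [C(3,1)·p^2·(1−p)] / p^3 = 3·(1−p)/p = 62.185/12.890 = 4.8243
(1−p)/p = 4.8243/3 = 1.6081  ⇒  p = 1/(1 + 1.6081) = 0.3834
An-72: 38.3%, An-74: 61.7%.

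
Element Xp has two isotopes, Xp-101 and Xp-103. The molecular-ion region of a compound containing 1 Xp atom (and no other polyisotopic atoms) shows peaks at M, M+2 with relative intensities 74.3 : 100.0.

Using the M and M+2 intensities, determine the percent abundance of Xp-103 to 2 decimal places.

Write p for the Xp-101 fraction. I(M+2)/I(M) = [C(1,1)·p^0·(1−p)] / p^1 = 1·(1−p)/p = 100.0/74.3 = 1.3459
(1−p)/p = 1.3459/1 = 1.3459  ⇒  p = 1/(1 + 1.3459) = 0.4263
Xp-101: 42.63%, Xp-103: 57.37%.

57.37%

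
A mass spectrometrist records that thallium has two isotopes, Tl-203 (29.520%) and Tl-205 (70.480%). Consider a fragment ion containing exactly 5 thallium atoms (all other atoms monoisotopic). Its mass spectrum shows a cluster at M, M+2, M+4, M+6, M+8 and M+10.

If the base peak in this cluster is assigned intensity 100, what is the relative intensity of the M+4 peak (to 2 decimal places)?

35.09

Term probabilities: M 0.0022, M+2 0.0268, M+4 0.1278, M+6 0.3051, M+8 0.3642, M+10 0.1739. Base peak = M+8.
P(M+8) = C(5,4) × 0.29520^1 × 0.70480^4 = 5 × 0.2952 × 0.24675365 = 0.364208 (base)
P(M+4) = C(5,2) × 0.29520^3 × 0.70480^2 = 10 × 0.02572463 × 0.49674304 = 0.127785
Relative intensity = 0.127785 / 0.364208 × 100 = 35.09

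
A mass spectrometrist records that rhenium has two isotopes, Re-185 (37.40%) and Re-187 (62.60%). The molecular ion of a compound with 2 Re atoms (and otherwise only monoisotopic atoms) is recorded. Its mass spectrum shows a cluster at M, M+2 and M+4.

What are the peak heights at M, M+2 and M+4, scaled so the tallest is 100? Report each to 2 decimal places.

29.87 : 100.00 : 83.69

Each Re atom is independently Re-185 (p = 0.3740) or Re-187 (q = 0.6260); the cluster is the binomial expansion (p + q)^2.
P(M) = 0.3740^2 = 0.139876
P(M+2) = 2 × 0.3740^1 × 0.6260^1 = 0.468248
P(M+4) = 0.6260^2 = 0.391876
The M+2 peak is largest (0.468248); scaling to 100 gives 29.87 : 100.00 : 83.69.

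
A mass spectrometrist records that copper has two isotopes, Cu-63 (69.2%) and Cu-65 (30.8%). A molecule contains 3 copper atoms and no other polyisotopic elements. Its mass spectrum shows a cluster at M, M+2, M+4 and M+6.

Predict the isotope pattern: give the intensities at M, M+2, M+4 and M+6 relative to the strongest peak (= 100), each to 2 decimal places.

74.89 : 100.00 : 44.51 : 6.60

Expanding (0.692 + 0.308)^3:
P(M) = 0.692^3 = 0.331374
P(M+2) = 3 × 0.692^2 × 0.308^1 = 0.442470
P(M+4) = 3 × 0.692^1 × 0.308^2 = 0.196938
P(M+6) = 0.308^3 = 0.029218
The M+2 peak is largest (0.442470); scaling to 100 gives 74.89 : 100.00 : 44.51 : 6.60.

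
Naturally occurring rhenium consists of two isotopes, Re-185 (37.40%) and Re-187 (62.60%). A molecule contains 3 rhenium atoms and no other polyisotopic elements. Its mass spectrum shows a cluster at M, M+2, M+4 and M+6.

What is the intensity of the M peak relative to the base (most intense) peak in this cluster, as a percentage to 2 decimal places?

11.90%

(0.3740 + 0.6260)^3 gives M 0.0523, M+2 0.2627, M+4 0.4397, M+6 0.2453; the largest is M+4.
P(M+4) = C(3,2) × 0.3740^1 × 0.6260^2 = 3 × 0.3740 × 0.391876 = 0.439685 (base)
P(M) = C(3,0) × 0.3740^3 × 0.6260^0 = 1 × 0.05231362 × 1.0000 = 0.052314
Relative intensity = 0.052314 / 0.439685 × 100 = 11.90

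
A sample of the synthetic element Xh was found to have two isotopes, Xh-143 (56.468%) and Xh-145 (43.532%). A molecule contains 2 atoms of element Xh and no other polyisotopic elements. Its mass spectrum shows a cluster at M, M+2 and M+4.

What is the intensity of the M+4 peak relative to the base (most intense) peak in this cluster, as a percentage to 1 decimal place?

Term probabilities: M 0.3189, M+2 0.4916, M+4 0.1895. Base peak = M+2.
P(M+2) = C(2,1) × 0.56468^1 × 0.43532^1 = 2 × 0.56468 × 0.43532 = 0.491633 (base)
P(M+4) = C(2,2) × 0.56468^0 × 0.43532^2 = 1 × 1.0000 × 0.1895035 = 0.189504
Relative intensity = 0.189504 / 0.491633 × 100 = 38.5

38.5%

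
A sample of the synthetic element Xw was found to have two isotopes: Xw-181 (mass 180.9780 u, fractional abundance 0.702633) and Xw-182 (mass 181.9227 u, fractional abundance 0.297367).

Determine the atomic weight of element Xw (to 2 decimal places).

Weight each isotope mass by its fractional abundance: 0.702633 × 180.9780 + 0.297367 × 181.9227
= 127.16112 + 54.09781 = 181.25893 u

181.26 u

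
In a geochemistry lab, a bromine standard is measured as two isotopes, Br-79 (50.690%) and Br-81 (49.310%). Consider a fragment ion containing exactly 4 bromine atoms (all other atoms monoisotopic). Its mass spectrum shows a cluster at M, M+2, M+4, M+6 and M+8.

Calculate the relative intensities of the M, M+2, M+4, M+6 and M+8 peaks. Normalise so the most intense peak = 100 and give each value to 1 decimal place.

Expanding (0.50690 + 0.49310)^4:
P(M) = 0.50690^4 = 0.066022
P(M+2) = 4 × 0.50690^3 × 0.49310^1 = 0.256899
P(M+4) = 6 × 0.50690^2 × 0.49310^2 = 0.374857
P(M+6) = 4 × 0.50690^1 × 0.49310^3 = 0.243101
P(M+8) = 0.49310^4 = 0.059121
The M+4 peak is largest (0.374857); scaling to 100 gives 17.6 : 68.5 : 100.0 : 64.9 : 15.8.

17.6 : 68.5 : 100.0 : 64.9 : 15.8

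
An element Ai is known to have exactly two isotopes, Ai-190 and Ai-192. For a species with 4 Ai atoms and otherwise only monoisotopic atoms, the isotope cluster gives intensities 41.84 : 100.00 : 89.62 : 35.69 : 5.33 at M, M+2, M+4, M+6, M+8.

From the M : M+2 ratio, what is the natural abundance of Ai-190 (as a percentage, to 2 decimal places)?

62.60%

Let p = fractional abundance of Ai-190. I(M+2)/I(M) = [C(4,1)·p^3·(1−p)] / p^4 = 4·(1−p)/p = 100.00/41.84 = 2.3901
(1−p)/p = 2.3901/4 = 0.5975  ⇒  p = 1/(1 + 0.5975) = 0.6260
Ai-190: 62.60%, Ai-192: 37.40%.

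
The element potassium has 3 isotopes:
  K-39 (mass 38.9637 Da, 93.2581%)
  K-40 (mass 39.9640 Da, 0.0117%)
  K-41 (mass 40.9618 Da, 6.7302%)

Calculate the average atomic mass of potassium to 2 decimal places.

Average mass = Σ (abundance × isotope mass) = 0.932581 × 38.9637 + 0.000117 × 39.9640 + 0.067302 × 40.9618
= 36.33681 + 0.00468 + 2.75681 = 39.09830 Da

39.10 Da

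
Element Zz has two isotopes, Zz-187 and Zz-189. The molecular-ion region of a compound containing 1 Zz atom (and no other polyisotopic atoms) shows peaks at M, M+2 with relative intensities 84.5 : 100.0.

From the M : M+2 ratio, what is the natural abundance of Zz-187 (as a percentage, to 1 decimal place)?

45.8%

Let p = fractional abundance of Zz-187. I(M+2)/I(M) = [C(1,1)·p^0·(1−p)] / p^1 = 1·(1−p)/p = 100.0/84.5 = 1.1834
(1−p)/p = 1.1834/1 = 1.1834  ⇒  p = 1/(1 + 1.1834) = 0.4580
Zz-187: 45.8%, Zz-189: 54.2%.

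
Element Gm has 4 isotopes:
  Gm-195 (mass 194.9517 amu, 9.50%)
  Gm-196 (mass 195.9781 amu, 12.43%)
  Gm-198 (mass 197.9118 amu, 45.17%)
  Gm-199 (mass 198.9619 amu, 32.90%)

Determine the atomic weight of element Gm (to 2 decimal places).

197.74 amu

The abundance-weighted mean is 0.0950 × 194.9517 + 0.1243 × 195.9781 + 0.4517 × 197.9118 + 0.3290 × 198.9619
= 18.52041 + 24.36008 + 89.39676 + 65.45847 = 197.73572 amu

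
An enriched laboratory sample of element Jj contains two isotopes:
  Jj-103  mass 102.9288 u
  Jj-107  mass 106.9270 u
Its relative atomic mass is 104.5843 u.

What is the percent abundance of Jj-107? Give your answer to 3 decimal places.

Let x be the fractional abundance of Jj-103; then Jj-107 has abundance 1 − x.
102.9288·x + 106.9270·(1 − x) = 104.5843
(102.9288 − 106.9270)·x = 104.5843 − 106.9270
x = -2.3427 / -3.9982 = 0.58594 → 58.594% Jj-103, 41.406% Jj-107.

41.406%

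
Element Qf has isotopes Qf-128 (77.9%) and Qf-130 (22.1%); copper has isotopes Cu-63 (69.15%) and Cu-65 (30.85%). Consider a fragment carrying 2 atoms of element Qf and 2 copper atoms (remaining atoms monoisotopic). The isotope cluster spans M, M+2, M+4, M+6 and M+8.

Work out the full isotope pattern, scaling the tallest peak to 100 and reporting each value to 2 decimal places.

68.51 : 100.00 : 53.83 : 12.66 : 1.10

Element Qf pattern (n=2): 0.606841 : 0.344318 : 0.048841
Copper pattern (n=2): 0.47817225 : 0.4266555 : 0.09517225
Convolve the two distributions (both contribute in 2-u steps):
  M: 0.606841×0.47817225 = 0.290175
  M+2: 0.606841×0.4266555 + 0.344318×0.47817225 = 0.423555
  M+4: 0.606841×0.09517225 + 0.344318×0.4266555 + 0.048841×0.47817225 = 0.228014
  M+6: 0.344318×0.09517225 + 0.048841×0.4266555 = 0.053608
  M+8: 0.048841×0.09517225 = 0.004648
Scale to base peak (0.423555) = 100: 68.51 : 100.00 : 53.83 : 12.66 : 1.10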